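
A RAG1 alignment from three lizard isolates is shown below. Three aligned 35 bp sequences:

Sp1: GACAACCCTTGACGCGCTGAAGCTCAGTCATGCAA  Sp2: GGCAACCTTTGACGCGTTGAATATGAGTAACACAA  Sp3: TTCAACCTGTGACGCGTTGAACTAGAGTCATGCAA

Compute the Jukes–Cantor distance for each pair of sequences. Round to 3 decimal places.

Sp1–Sp2: 9/35 sites differ → p ≈ 0.257143, d = −0.75 ln(1 − 0.342857) = 0.314890 ≈ 0.315.
Sp1–Sp3: 9/35 sites differ → p ≈ 0.257143, d = −0.75 ln(1 − 0.342857) = 0.314890 ≈ 0.315.
Sp2–Sp3: 9/35 sites differ → p ≈ 0.257143, d = −0.75 ln(1 − 0.342857) = 0.314890 ≈ 0.315.

d(Sp1,Sp2) = 0.315, d(Sp1,Sp3) = 0.315, d(Sp2,Sp3) = 0.315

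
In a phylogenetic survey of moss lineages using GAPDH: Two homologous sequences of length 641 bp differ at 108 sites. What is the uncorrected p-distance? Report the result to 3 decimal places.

0.168

p = 108/641 = 0.168486… ≈ 0.168 (to 3 d.p.).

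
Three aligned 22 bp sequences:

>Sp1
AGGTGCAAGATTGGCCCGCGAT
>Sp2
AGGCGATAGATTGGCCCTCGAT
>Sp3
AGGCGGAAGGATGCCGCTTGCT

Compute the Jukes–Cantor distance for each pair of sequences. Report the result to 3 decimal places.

Sp1–Sp2: 4/22 sites differ → p ≈ 0.181818, d = −0.75 ln(1 − 0.242424) = 0.208224 ≈ 0.208.
Sp1–Sp3: 9/22 sites differ → p ≈ 0.409091, d = −0.75 ln(1 − 0.545455) = 0.591344 ≈ 0.591.
Sp2–Sp3: 8/22 sites differ → p ≈ 0.363636, d = −0.75 ln(1 − 0.484848) = 0.497470 ≈ 0.497.

d(Sp1,Sp2) = 0.208, d(Sp1,Sp3) = 0.591, d(Sp2,Sp3) = 0.497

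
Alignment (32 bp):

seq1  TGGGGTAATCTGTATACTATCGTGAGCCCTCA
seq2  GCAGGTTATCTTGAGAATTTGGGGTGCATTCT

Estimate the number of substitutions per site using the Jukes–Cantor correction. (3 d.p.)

0.736

The sequences differ at 15 of 32 sites, so p = 15/32 = 0.46875.
d = −(3/4) ln(1 − 4p/3) = −0.75 ln(1 − 0.625) = −0.75 ln(0.375)
  = −0.75 × (-0.980829) = 0.735622 substitutions/site.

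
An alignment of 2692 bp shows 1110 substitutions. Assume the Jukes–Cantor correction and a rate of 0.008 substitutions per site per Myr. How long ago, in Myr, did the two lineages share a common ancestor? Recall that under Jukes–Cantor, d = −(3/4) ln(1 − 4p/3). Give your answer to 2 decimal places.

p = 1110/2692 ≈ 0.412333.
d = −(3/4) ln(1 − 4p/3) = −0.75 ln(1 − 0.549777) = −0.75 ln(0.450223)
  = −0.75 × (-0.798012) = 0.598509 substitutions/site.
Under a molecular clock d = 2μt, so t = d/(2μ) = 0.598509 / (2 × 0.008) = 37.41 Myr.

37.41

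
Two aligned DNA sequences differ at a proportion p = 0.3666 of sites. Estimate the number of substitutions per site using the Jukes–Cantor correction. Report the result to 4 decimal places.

d = −(3/4) ln(1 − 4p/3) = −0.75 ln(1 − 0.4888) = −0.75 ln(0.5112)
  = −0.75 × (-0.670994) = 0.503246 substitutions/site.

0.5032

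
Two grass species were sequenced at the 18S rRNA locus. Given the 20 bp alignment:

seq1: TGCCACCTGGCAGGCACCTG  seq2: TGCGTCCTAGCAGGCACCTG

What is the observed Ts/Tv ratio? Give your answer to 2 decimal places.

0.50

Transitions are A↔G and C↔T; transversions are all other mismatches.
Transitions: 1. Transversions: 2.
R = 1/2 = 0.50.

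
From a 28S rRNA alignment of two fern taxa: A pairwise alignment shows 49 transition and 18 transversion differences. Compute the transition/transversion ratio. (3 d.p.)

2.722

R = 49/18 = 2.722222… ≈ 2.722 (to 3 d.p.).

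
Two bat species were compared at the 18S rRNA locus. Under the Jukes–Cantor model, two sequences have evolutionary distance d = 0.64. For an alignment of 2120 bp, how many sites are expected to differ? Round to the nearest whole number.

Invert JC69: p = (3/4)(1 − e^(−4d/3)) = 0.75 × (1 − e^(-0.853333)) = 0.75 × (1 − 0.425993) = 0.430505.
Expected differing sites = pL ≈ 0.430505 × 2120 = 912.6706 ≈ 913.

913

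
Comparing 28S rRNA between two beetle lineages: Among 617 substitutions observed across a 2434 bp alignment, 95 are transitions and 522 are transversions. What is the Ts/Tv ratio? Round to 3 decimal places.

R = 95/522 = 0.181992… ≈ 0.182 (to 3 d.p.).

0.182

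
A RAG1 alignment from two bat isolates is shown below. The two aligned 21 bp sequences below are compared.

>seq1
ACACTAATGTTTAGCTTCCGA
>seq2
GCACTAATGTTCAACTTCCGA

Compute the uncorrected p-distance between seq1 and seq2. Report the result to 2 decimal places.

0.14

The sequences differ at 3 of 21 positions (sites 1, 12, 14).
p = 3/21 = 0.142857… ≈ 0.14 (to 2 d.p.).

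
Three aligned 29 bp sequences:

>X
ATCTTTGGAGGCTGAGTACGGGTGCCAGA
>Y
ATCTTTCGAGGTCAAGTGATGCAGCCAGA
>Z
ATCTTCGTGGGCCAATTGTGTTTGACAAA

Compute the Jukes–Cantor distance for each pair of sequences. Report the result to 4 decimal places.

d(X,Y) = 0.4006, d(X,Z) = 0.6018, d(Y,Z) = 0.6829

X–Y: 9/29 sites differ → p ≈ 0.310345, d = −0.75 ln(1 − 0.413793) = 0.400562 ≈ 0.4006.
X–Z: 12/29 sites differ → p ≈ 0.413793, d = −0.75 ln(1 − 0.551724) = 0.601760 ≈ 0.6018.
Y–Z: 13/29 sites differ → p ≈ 0.448276, d = −0.75 ln(1 − 0.597701) = 0.682920 ≈ 0.6829.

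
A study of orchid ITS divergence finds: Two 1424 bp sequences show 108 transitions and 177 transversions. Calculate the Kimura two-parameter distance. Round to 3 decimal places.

P = 108/1424 ≈ 0.075843 and Q = 177/1424 ≈ 0.124298.
Under the Kimura two-parameter model, d = −½ ln(1 − 2P − Q) − ¼ ln(1 − 2Q).
1 − 2P − Q = 0.724016, giving −½ ln(0.724016) = 0.161471.
1 − 2Q = 0.751404, giving −¼ ln(0.751404) = 0.071453.
d = 0.161471 + 0.071453 = 0.232924.

0.233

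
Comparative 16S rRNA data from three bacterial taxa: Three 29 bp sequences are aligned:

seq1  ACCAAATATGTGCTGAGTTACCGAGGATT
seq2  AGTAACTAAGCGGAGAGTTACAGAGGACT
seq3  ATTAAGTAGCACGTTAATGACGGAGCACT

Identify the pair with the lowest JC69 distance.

seq1–seq2: 9/29 differ, p = 0.310, d = 0.401.
seq1–seq3: 14/29 differ, p = 0.483, d = 0.774.
seq2–seq3: 12/29 differ, p = 0.414, d = 0.602.
The smallest distance is between seq1 and seq2.

seq1 and seq2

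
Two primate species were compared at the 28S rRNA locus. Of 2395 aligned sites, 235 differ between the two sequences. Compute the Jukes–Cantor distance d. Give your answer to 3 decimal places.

0.105

p = 235/2395 ≈ 0.098121.
d = −(3/4) ln(1 − 4p/3) = −0.75 ln(1 − 0.130828) = −0.75 ln(0.869172)
  = −0.75 × (-0.140214) = 0.105161 substitutions/site.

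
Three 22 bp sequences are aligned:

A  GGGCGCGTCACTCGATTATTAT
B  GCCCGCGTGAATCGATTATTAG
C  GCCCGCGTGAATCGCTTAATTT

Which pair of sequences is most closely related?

B and C

A–B: 5/22 differ, p = 0.227, d = 0.271.
A–C: 7/22 differ, p = 0.318, d = 0.414.
B–C: 4/22 differ, p = 0.182, d = 0.208.
The smallest distance is between B and C.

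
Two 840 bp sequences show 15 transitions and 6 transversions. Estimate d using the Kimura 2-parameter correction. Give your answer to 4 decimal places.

P = 15/840 ≈ 0.017857 and Q = 6/840 ≈ 0.007143.
Under the Kimura two-parameter model, d = −½ ln(1 − 2P − Q) − ¼ ln(1 − 2Q).
1 − 2P − Q = 0.957143, giving −½ ln(0.957143) = 0.021901.
1 − 2Q = 0.985714, giving −¼ ln(0.985714) = 0.003597.
d = 0.021901 + 0.003597 = 0.025498.

0.0255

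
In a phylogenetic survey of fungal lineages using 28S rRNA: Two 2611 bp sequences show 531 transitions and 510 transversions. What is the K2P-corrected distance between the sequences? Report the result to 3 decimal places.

0.585

P = 531/2611 ≈ 0.20337 and Q = 510/2611 ≈ 0.195327.
Under the Kimura two-parameter model, d = −½ ln(1 − 2P − Q) − ¼ ln(1 − 2Q).
1 − 2P − Q = 0.397933, giving −½ ln(0.397933) = 0.460736.
1 − 2Q = 0.609346, giving −¼ ln(0.609346) = 0.123842.
d = 0.460736 + 0.123842 = 0.584578.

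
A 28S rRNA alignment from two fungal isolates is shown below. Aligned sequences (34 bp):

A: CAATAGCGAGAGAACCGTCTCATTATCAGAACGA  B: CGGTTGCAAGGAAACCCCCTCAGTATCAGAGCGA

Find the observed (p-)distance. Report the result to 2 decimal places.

0.29

The sequences differ at 10 of 34 positions (sites 2, 3, 5, 8, 11, 12, 17, 18, 23, 31).
p = 10/34 = 0.294117… ≈ 0.29 (to 2 d.p.).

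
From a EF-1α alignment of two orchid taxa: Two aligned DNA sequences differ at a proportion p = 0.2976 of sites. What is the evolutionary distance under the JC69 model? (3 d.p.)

d = −(3/4) ln(1 − 4p/3) = −0.75 ln(1 − 0.3968) = −0.75 ln(0.6032)
  = −0.75 × (-0.505506) = 0.379130 substitutions/site.

0.379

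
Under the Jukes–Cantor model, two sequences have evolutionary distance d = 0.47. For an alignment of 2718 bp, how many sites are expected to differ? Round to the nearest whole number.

Invert JC69: p = (3/4)(1 − e^(−4d/3)) = 0.75 × (1 − e^(-0.626667)) = 0.75 × (1 − 0.534370) = 0.349223.
Expected differing sites = pL ≈ 0.349223 × 2718 = 949.188114 ≈ 949.

949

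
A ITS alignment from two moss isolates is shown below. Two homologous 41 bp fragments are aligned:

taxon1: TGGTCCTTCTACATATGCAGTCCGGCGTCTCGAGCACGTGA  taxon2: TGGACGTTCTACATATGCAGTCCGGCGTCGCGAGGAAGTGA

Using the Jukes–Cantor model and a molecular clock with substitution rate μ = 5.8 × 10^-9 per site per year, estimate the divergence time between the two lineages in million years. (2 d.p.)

11.47

The sequences differ at 5 of 41 sites (4, 6, 30, 35, 37), so p = 5/41 ≈ 0.121951.
d = −(3/4) ln(1 − 4p/3) = −0.75 ln(1 − 0.162601) = −0.75 ln(0.837399)
  = −0.75 × (-0.177455) = 0.133091 substitutions/site.
Under a molecular clock d = 2μt, so t = d/(2μ) = 0.133091 / (2 × 5.8 × 10^-9) = 11.47 million years.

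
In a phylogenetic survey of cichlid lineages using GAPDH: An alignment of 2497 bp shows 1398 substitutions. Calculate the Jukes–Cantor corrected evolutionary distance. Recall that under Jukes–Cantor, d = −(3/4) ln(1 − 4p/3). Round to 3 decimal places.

p = 1398/2497 ≈ 0.559872.
d = −(3/4) ln(1 − 4p/3) = −0.75 ln(1 − 0.746496) = −0.75 ln(0.253504)
  = −0.75 × (-1.372376) = 1.029282 substitutions/site.

1.029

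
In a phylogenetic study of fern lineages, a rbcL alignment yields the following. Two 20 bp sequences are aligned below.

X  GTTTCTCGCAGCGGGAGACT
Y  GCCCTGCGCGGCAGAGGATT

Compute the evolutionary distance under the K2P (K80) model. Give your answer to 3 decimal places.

1.524

Of 20 sites, 9 differences are transitions and 1 are transversions, so P = 9/20 = 0.45 and Q = 1/20 = 0.05.
Under the Kimura two-parameter model, d = −½ ln(1 − 2P − Q) − ¼ ln(1 − 2Q).
1 − 2P − Q = 0.05, giving −½ ln(0.05) = 1.497866.
1 − 2Q = 0.9, giving −¼ ln(0.9) = 0.026340.
d = 1.497866 + 0.026340 = 1.524206.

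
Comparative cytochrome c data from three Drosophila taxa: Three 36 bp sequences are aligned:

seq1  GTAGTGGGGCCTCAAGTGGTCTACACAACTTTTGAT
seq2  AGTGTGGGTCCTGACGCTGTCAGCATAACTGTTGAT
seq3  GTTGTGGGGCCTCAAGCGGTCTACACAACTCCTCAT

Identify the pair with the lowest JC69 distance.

seq1–seq2: 12/36 differ, p = 0.333, d = 0.441.
seq1–seq3: 5/36 differ, p = 0.139, d = 0.154.
seq2–seq3: 12/36 differ, p = 0.333, d = 0.441.
The smallest distance is between seq1 and seq3.

seq1 and seq3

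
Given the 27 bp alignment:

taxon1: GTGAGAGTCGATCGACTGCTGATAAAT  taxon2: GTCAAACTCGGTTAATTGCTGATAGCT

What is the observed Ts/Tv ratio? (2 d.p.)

Transitions are A↔G and C↔T; transversions are all other mismatches.
Transitions: 6. Transversions: 3.
R = 6/3 = 2.00.

2.00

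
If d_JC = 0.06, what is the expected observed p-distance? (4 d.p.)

p = (3/4)(1 − e^(−4d/3)) = 0.75 × (1 − e^(-0.08)) = 0.75 × (1 − 0.923116) = 0.057663.

0.0577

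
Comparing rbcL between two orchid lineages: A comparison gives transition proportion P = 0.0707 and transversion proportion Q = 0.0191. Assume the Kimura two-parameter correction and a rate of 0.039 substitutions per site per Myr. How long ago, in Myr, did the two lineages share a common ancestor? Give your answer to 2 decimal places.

Under the Kimura two-parameter model, d = −½ ln(1 − 2P − Q) − ¼ ln(1 − 2Q).
1 − 2P − Q = 0.8395, giving −½ ln(0.8395) = 0.087474.
1 − 2Q = 0.9618, giving −¼ ln(0.9618) = 0.009737.
d = 0.087474 + 0.009737 = 0.097211.
Under a molecular clock d = 2μt, so t = d/(2μ) = 0.097211 / (2 × 0.039) = 1.25 Myr.

1.25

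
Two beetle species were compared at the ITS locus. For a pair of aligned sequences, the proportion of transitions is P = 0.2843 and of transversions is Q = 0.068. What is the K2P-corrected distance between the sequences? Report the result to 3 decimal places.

0.543

Under the Kimura two-parameter model, d = −½ ln(1 − 2P − Q) − ¼ ln(1 − 2Q).
1 − 2P − Q = 0.3634, giving −½ ln(0.3634) = 0.506126.
1 − 2Q = 0.864, giving −¼ ln(0.864) = 0.036546.
d = 0.506126 + 0.036546 = 0.542672.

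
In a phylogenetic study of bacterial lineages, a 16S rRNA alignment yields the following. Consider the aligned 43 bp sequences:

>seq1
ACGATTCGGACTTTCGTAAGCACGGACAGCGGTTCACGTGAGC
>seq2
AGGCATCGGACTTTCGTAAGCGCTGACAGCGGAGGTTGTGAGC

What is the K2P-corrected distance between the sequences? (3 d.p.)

0.280

Of 43 sites, 2 differences are transitions and 8 are transversions, so P = 2/43 ≈ 0.046512 and Q = 8/43 ≈ 0.186047.
Under the Kimura two-parameter model, d = −½ ln(1 − 2P − Q) − ¼ ln(1 − 2Q).
1 − 2P − Q = 0.720929, giving −½ ln(0.720929) = 0.163607.
1 − 2Q = 0.627906, giving −¼ ln(0.627906) = 0.116341.
d = 0.163607 + 0.116341 = 0.279948.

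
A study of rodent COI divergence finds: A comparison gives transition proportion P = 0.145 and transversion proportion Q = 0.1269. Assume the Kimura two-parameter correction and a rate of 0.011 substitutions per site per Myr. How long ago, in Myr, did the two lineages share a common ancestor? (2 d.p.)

Under the Kimura two-parameter model, d = −½ ln(1 − 2P − Q) − ¼ ln(1 − 2Q).
1 − 2P − Q = 0.5831, giving −½ ln(0.5831) = 0.269698.
1 − 2Q = 0.7462, giving −¼ ln(0.7462) = 0.073190.
d = 0.269698 + 0.073190 = 0.342888.
Under a molecular clock d = 2μt, so t = d/(2μ) = 0.342888 / (2 × 0.011) = 15.59 Myr.

15.59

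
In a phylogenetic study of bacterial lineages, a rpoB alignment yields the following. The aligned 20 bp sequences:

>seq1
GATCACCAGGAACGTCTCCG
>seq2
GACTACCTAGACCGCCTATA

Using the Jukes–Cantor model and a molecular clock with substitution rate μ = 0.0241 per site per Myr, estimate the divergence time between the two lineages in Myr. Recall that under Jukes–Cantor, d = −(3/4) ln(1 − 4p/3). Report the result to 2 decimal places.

The sequences differ at 9 of 20 sites (3, 4, 8, 9, 12, 15, 18, 19, 20), so p = 9/20 = 0.45.
d = −(3/4) ln(1 − 4p/3) = −0.75 ln(1 − 0.6) = −0.75 ln(0.4)
  = −0.75 × (-0.916291) = 0.687218 substitutions/site.
Under a molecular clock d = 2μt, so t = d/(2μ) = 0.687218 / (2 × 0.0241) = 14.26 Myr.

14.26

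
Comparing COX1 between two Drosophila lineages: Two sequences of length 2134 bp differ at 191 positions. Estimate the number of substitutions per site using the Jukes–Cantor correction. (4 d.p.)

p = 191/2134 ≈ 0.089503.
d = −(3/4) ln(1 − 4p/3) = −0.75 ln(1 − 0.119337) = −0.75 ln(0.880663)
  = −0.75 × (-0.127080) = 0.095310 substitutions/site.

0.0953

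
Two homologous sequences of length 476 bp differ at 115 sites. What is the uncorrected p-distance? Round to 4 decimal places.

p = 115/476 = 0.241596… ≈ 0.2416 (to 4 d.p.).

0.2416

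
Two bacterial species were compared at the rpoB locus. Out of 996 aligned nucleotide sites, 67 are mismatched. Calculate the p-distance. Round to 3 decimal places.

p = 67/996 = 0.067269… ≈ 0.067 (to 3 d.p.).

0.067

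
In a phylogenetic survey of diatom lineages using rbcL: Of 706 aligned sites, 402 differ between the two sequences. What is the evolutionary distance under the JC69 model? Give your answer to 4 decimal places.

p = 402/706 ≈ 0.569405.
d = −(3/4) ln(1 − 4p/3) = −0.75 ln(1 − 0.759207) = −0.75 ln(0.240793)
  = −0.75 × (-1.423818) = 1.067864 substitutions/site.

1.0679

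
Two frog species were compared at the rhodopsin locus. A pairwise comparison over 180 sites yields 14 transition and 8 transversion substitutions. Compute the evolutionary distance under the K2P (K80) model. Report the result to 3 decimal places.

P = 14/180 ≈ 0.077778 and Q = 8/180 ≈ 0.044444.
Under the Kimura two-parameter model, d = −½ ln(1 − 2P − Q) − ¼ ln(1 − 2Q).
1 − 2P − Q = 0.8, giving −½ ln(0.8) = 0.111572.
1 − 2Q = 0.911112, giving −¼ ln(0.911112) = 0.023272.
d = 0.111572 + 0.023272 = 0.134844.

0.135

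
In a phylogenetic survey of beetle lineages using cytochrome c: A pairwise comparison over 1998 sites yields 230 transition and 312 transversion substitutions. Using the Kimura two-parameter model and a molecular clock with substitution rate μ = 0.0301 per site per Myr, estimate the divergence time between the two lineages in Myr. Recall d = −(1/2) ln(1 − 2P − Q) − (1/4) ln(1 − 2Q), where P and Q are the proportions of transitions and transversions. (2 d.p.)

P = 230/1998 ≈ 0.115115 and Q = 312/1998 ≈ 0.156156.
Under the Kimura two-parameter model, d = −½ ln(1 − 2P − Q) − ¼ ln(1 − 2Q).
1 − 2P − Q = 0.613614, giving −½ ln(0.613614) = 0.244195.
1 − 2Q = 0.687688, giving −¼ ln(0.687688) = 0.093605.
d = 0.244195 + 0.093605 = 0.337800.
Under a molecular clock d = 2μt, so t = d/(2μ) = 0.337800 / (2 × 0.0301) = 5.61 Myr.

5.61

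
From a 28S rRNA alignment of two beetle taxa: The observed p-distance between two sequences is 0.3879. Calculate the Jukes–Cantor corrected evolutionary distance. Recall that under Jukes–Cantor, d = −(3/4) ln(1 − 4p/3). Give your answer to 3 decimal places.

d = −(3/4) ln(1 − 4p/3) = −0.75 ln(1 − 0.5172) = −0.75 ln(0.4828)
  = −0.75 × (-0.728153) = 0.546115 substitutions/site.

0.546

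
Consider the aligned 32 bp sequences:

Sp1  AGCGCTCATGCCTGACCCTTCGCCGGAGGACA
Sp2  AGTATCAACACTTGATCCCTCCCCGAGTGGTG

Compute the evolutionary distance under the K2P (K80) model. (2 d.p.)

1.78

Of 32 sites, 14 differences are transitions and 3 are transversions, so P = 14/32 = 0.4375 and Q = 3/32 = 0.09375.
Under the Kimura two-parameter model, d = −½ ln(1 − 2P − Q) − ¼ ln(1 − 2Q).
1 − 2P − Q = 0.03125, giving −½ ln(0.03125) = 1.732868.
1 − 2Q = 0.8125, giving −¼ ln(0.8125) = 0.051910.
d = 1.732868 + 0.051910 = 1.784778.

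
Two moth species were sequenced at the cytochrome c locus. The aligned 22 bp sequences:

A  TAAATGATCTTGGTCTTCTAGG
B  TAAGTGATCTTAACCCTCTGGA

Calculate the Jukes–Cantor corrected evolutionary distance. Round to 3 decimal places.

0.414

The sequences differ at 7 of 22 sites (4, 12, 13, 14, 16, 20, 22), so p = 7/22 ≈ 0.318182.
d = −(3/4) ln(1 − 4p/3) = −0.75 ln(1 − 0.424243) = −0.75 ln(0.575757)
  = −0.75 × (-0.552070) = 0.414053 substitutions/site.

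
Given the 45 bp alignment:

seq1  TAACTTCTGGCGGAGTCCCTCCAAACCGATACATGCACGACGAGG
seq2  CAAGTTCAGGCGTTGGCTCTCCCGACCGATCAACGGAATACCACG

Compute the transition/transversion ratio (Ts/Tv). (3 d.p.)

Transitions are A↔G and C↔T; transversions are all other mismatches.
Transitions: 4. Transversions: 13.
R = 4/13 = 0.307692… ≈ 0.308 (to 3 d.p.).

0.308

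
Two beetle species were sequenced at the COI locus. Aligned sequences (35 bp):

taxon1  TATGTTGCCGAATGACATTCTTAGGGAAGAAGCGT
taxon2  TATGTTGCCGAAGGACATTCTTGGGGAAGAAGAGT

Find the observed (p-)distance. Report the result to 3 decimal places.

The sequences differ at 3 of 35 positions (sites 13, 23, 33).
p = 3/35 = 0.085714… ≈ 0.086 (to 3 d.p.).

0.086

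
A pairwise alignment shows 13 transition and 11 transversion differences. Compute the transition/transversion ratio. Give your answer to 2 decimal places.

R = 13/11 = 1.181818… ≈ 1.18 (to 2 d.p.).

1.18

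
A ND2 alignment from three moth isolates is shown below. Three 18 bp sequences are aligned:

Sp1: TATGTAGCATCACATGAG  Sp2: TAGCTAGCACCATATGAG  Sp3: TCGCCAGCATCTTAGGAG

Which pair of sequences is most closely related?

Sp1 and Sp2

Sp1–Sp2: 4/18 differ, p = 0.222, d = 0.264.
Sp1–Sp3: 7/18 differ, p = 0.389, d = 0.548.
Sp2–Sp3: 5/18 differ, p = 0.278, d = 0.347.
The smallest distance is between Sp1 and Sp2.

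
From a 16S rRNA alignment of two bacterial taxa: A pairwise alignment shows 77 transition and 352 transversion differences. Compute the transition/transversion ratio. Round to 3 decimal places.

R = 77/352 = 0.21875 ≈ 0.219 (to 3 d.p.).

0.219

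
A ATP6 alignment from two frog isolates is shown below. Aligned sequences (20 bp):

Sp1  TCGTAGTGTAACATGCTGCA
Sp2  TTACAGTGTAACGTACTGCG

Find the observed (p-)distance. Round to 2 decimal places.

0.30

The sequences differ at 6 of 20 positions (sites 2, 3, 4, 13, 15, 20).
p = 6/20 = 0.30.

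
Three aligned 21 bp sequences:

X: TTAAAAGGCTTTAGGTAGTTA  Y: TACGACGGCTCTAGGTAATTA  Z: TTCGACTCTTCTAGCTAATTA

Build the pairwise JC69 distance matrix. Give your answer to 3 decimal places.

X–Y: 6/21 sites differ → p ≈ 0.285714, d = −0.75 ln(1 − 0.380952) = 0.359679 ≈ 0.360.
X–Z: 9/21 sites differ → p ≈ 0.428571, d = −0.75 ln(1 − 0.571428) = 0.635472 ≈ 0.635.
Y–Z: 5/21 sites differ → p ≈ 0.238095, d = −0.75 ln(1 − 0.31746) = 0.286451 ≈ 0.286.

d(X,Y) = 0.360, d(X,Z) = 0.635, d(Y,Z) = 0.286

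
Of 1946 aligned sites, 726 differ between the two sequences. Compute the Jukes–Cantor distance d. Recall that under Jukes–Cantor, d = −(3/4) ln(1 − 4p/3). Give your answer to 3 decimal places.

p = 726/1946 ≈ 0.373073.
d = −(3/4) ln(1 − 4p/3) = −0.75 ln(1 − 0.497431) = −0.75 ln(0.502569)
  = −0.75 × (-0.688022) = 0.516017 substitutions/site.

0.516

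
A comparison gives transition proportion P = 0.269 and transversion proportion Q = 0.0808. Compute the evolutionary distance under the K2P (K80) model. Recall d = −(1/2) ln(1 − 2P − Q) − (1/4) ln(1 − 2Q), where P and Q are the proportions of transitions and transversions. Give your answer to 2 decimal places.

0.53

Under the Kimura two-parameter model, d = −½ ln(1 − 2P − Q) − ¼ ln(1 − 2Q).
1 − 2P − Q = 0.3812, giving −½ ln(0.3812) = 0.482216.
1 − 2Q = 0.8384, giving −¼ ln(0.8384) = 0.044065.
d = 0.482216 + 0.044065 = 0.526281.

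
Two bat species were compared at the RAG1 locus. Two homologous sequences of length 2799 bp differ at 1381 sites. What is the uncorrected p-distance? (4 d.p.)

p = 1381/2799 = 0.493390… ≈ 0.4934 (to 4 d.p.).

0.4934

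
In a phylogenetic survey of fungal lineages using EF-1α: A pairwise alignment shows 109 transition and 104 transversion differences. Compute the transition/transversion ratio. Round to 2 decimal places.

R = 109/104 = 1.048076… ≈ 1.05 (to 2 d.p.).

1.05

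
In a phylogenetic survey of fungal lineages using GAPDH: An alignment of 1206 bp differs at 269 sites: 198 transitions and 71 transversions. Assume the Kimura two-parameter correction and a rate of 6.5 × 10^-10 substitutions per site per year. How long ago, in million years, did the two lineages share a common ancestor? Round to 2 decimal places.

P = 198/1206 ≈ 0.164179 and Q = 71/1206 ≈ 0.058872.
Under the Kimura two-parameter model, d = −½ ln(1 − 2P − Q) − ¼ ln(1 − 2Q).
1 − 2P − Q = 0.61277, giving −½ ln(0.61277) = 0.244883.
1 − 2Q = 0.882256, giving −¼ ln(0.882256) = 0.031318.
d = 0.244883 + 0.031318 = 0.276201.
Under a molecular clock d = 2μt, so t = d/(2μ) = 0.276201 / (2 × 6.5 × 10^-10) = 212.46 million years.

212.46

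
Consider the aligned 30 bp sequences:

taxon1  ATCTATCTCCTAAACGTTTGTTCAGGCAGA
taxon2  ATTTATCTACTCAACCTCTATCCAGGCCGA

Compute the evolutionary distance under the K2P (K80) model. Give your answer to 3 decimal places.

0.333

Of 30 sites, 4 differences are transitions and 4 are transversions, so P = 4/30 ≈ 0.133333 and Q = 4/30 ≈ 0.133333.
Under the Kimura two-parameter model, d = −½ ln(1 − 2P − Q) − ¼ ln(1 − 2Q).
1 − 2P − Q = 0.600001, giving −½ ln(0.600001) = 0.255412.
1 − 2Q = 0.733334, giving −¼ ln(0.733334) = 0.077539.
d = 0.255412 + 0.077539 = 0.332951.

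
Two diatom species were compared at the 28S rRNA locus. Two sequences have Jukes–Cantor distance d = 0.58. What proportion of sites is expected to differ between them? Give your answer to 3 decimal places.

0.404

p = (3/4)(1 − e^(−4d/3)) = 0.75 × (1 − e^(-0.773333)) = 0.75 × (1 − 0.461472) = 0.403896.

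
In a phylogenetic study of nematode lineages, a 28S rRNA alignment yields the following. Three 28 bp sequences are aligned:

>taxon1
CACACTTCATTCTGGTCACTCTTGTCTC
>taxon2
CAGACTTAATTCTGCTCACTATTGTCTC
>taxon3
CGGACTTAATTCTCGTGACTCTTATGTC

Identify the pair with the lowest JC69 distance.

taxon1–taxon2: 4/28 differ, p = 0.143, d = 0.158.
taxon1–taxon3: 7/28 differ, p = 0.250, d = 0.304.
taxon2–taxon3: 7/28 differ, p = 0.250, d = 0.304.
The smallest distance is between taxon1 and taxon2.

taxon1 and taxon2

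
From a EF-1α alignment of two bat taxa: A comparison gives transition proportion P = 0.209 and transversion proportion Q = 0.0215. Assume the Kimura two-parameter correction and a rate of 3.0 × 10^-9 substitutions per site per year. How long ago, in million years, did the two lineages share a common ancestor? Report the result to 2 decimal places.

50.08

Under the Kimura two-parameter model, d = −½ ln(1 − 2P − Q) − ¼ ln(1 − 2Q).
1 − 2P − Q = 0.5605, giving −½ ln(0.5605) = 0.289463.
1 − 2Q = 0.957, giving −¼ ln(0.957) = 0.010988.
d = 0.289463 + 0.010988 = 0.300451.
Under a molecular clock d = 2μt, so t = d/(2μ) = 0.300451 / (2 × 3.0 × 10^-9) = 50.08 million years.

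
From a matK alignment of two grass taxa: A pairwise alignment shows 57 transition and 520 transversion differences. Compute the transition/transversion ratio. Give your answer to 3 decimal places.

R = 57/520 = 0.109615… ≈ 0.110 (to 3 d.p.).

0.110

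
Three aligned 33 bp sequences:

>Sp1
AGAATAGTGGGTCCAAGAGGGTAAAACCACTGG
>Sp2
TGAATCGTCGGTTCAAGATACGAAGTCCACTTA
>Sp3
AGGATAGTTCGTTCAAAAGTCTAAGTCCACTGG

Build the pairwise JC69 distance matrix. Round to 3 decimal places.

d(Sp1,Sp2) = 0.497, d(Sp1,Sp3) = 0.339, d(Sp2,Sp3) = 0.441

Sp1–Sp2: 12/33 sites differ → p ≈ 0.363636, d = −0.75 ln(1 − 0.484848) = 0.497470 ≈ 0.497.
Sp1–Sp3: 9/33 sites differ → p ≈ 0.272727, d = −0.75 ln(1 − 0.363636) = 0.338988 ≈ 0.339.
Sp2–Sp3: 11/33 sites differ → p ≈ 0.333333, d = −0.75 ln(1 − 0.444444) = 0.440839 ≈ 0.441.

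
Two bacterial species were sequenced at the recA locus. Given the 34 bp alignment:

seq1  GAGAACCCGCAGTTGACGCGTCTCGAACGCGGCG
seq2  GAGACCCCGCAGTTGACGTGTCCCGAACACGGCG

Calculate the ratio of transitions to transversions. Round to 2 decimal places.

Transitions are A↔G and C↔T; transversions are all other mismatches.
Transitions: 3. Transversions: 1.
R = 3/1 = 3.00.

3.00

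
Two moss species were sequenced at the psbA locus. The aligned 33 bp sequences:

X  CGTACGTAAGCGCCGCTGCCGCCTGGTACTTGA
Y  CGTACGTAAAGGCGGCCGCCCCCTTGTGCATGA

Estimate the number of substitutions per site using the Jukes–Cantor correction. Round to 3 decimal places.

The sequences differ at 8 of 33 sites (10, 11, 14, 17, 21, 25, 28, 30), so p = 8/33 ≈ 0.242424.
d = −(3/4) ln(1 − 4p/3) = −0.75 ln(1 − 0.323232) = −0.75 ln(0.676768)
  = −0.75 × (-0.390427) = 0.292820 substitutions/site.

0.293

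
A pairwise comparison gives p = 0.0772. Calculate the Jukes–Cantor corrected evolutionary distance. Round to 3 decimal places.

0.081

d = −(3/4) ln(1 − 4p/3) = −0.75 ln(1 − 0.102933) = −0.75 ln(0.897067)
  = −0.75 × (-0.108625) = 0.081469 substitutions/site.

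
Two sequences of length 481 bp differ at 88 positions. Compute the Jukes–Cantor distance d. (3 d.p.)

0.210

p = 88/481 ≈ 0.182952.
d = −(3/4) ln(1 − 4p/3) = −0.75 ln(1 − 0.243936) = −0.75 ln(0.756064)
  = −0.75 × (-0.279629) = 0.209722 substitutions/site.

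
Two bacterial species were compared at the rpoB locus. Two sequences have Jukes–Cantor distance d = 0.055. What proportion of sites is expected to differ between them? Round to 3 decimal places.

p = (3/4)(1 − e^(−4d/3)) = 0.75 × (1 − e^(-0.073333)) = 0.75 × (1 − 0.929291) = 0.053032.

0.053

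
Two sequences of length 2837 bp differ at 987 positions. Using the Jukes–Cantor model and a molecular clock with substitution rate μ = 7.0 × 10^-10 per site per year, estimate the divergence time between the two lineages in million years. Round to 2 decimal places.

p = 987/2837 ≈ 0.347903.
d = −(3/4) ln(1 − 4p/3) = −0.75 ln(1 − 0.463871) = −0.75 ln(0.536129)
  = −0.75 × (-0.623380) = 0.467535 substitutions/site.
Under a molecular clock d = 2μt, so t = d/(2μ) = 0.467535 / (2 × 7.0 × 10^-10) = 333.95 million years.

333.95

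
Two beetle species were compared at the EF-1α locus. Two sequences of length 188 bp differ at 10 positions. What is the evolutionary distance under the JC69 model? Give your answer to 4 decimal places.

0.0552

p = 10/188 ≈ 0.053191.
d = −(3/4) ln(1 − 4p/3) = −0.75 ln(1 − 0.070921) = −0.75 ln(0.929079)
  = −0.75 × (-0.073562) = 0.055172 substitutions/site.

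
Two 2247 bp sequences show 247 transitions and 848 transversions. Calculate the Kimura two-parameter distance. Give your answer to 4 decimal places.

0.8061

P = 247/2247 ≈ 0.109924 and Q = 848/2247 ≈ 0.377392.
Under the Kimura two-parameter model, d = −½ ln(1 − 2P − Q) − ¼ ln(1 − 2Q).
1 − 2P − Q = 0.40276, giving −½ ln(0.40276) = 0.454707.
1 − 2Q = 0.245216, giving −¼ ln(0.245216) = 0.351404.
d = 0.454707 + 0.351404 = 0.806111.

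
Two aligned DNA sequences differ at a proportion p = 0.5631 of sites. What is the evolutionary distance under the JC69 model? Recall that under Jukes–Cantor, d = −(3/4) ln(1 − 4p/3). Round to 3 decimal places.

d = −(3/4) ln(1 − 4p/3) = −0.75 ln(1 − 0.7508) = −0.75 ln(0.2492)
  = −0.75 × (-1.389499) = 1.042124 substitutions/site.

1.042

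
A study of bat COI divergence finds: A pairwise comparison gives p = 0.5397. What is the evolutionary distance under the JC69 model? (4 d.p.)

0.9537

d = −(3/4) ln(1 − 4p/3) = −0.75 ln(1 − 0.7196) = −0.75 ln(0.2804)
  = −0.75 × (-1.271538) = 0.953654 substitutions/site.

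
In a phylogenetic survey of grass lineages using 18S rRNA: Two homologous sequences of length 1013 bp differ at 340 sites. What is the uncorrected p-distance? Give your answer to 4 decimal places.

0.3356

p = 340/1013 = 0.335636… ≈ 0.3356 (to 4 d.p.).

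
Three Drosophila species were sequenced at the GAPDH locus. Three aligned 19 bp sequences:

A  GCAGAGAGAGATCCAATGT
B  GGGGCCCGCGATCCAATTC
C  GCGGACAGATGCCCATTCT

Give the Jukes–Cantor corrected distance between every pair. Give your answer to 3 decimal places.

d(A,B) = 0.618, d(A,C) = 0.507, d(B,C) = 0.907

A–B: 8/19 sites differ → p ≈ 0.421053, d = −0.75 ln(1 − 0.561404) = 0.618132 ≈ 0.618.
A–C: 7/19 sites differ → p ≈ 0.368421, d = −0.75 ln(1 − 0.491228) = 0.506816 ≈ 0.507.
B–C: 10/19 sites differ → p ≈ 0.526316, d = −0.75 ln(1 − 0.701755) = 0.907380 ≈ 0.907.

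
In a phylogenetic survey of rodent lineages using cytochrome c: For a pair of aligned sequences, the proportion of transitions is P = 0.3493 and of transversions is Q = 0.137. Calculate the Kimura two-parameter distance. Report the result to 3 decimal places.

Under the Kimura two-parameter model, d = −½ ln(1 − 2P − Q) − ¼ ln(1 − 2Q).
1 − 2P − Q = 0.1644, giving −½ ln(0.1644) = 0.902726.
1 − 2Q = 0.726, giving −¼ ln(0.726) = 0.080051.
d = 0.902726 + 0.080051 = 0.982777.

0.983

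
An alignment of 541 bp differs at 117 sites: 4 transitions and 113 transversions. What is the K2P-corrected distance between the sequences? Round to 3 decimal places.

0.262

P = 4/541 ≈ 0.007394 and Q = 113/541 ≈ 0.208872.
Under the Kimura two-parameter model, d = −½ ln(1 − 2P − Q) − ¼ ln(1 − 2Q).
1 − 2P − Q = 0.77634, giving −½ ln(0.77634) = 0.126582.
1 − 2Q = 0.582256, giving −¼ ln(0.582256) = 0.135211.
d = 0.126582 + 0.135211 = 0.261793.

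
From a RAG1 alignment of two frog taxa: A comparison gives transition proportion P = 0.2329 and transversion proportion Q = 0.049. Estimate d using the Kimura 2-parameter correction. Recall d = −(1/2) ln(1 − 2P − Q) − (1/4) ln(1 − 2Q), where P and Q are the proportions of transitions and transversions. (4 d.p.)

0.3874

Under the Kimura two-parameter model, d = −½ ln(1 − 2P − Q) − ¼ ln(1 − 2Q).
1 − 2P − Q = 0.4852, giving −½ ln(0.4852) = 0.361597.
1 − 2Q = 0.902, giving −¼ ln(0.902) = 0.025785.
d = 0.361597 + 0.025785 = 0.387382.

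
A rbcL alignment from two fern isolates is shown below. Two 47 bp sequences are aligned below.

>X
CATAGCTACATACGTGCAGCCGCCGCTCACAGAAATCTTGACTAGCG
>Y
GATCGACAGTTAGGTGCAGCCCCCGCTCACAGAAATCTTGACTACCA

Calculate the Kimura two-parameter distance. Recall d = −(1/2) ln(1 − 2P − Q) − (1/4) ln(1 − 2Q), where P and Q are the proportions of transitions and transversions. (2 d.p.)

0.25

Of 47 sites, 2 differences are transitions and 8 are transversions, so P = 2/47 ≈ 0.042553 and Q = 8/47 ≈ 0.170213.
Under the Kimura two-parameter model, d = −½ ln(1 − 2P − Q) − ¼ ln(1 − 2Q).
1 − 2P − Q = 0.744681, giving −½ ln(0.744681) = 0.147400.
1 − 2Q = 0.659574, giving −¼ ln(0.659574) = 0.104040.
d = 0.147400 + 0.104040 = 0.251440.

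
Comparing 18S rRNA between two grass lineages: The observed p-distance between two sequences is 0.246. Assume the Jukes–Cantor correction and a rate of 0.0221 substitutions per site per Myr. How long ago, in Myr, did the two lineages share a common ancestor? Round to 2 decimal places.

6.74

d = −(3/4) ln(1 − 4p/3) = −0.75 ln(1 − 0.328) = −0.75 ln(0.672)
  = −0.75 × (-0.397497) = 0.298123 substitutions/site.
Under a molecular clock d = 2μt, so t = d/(2μ) = 0.298123 / (2 × 0.0221) = 6.74 Myr.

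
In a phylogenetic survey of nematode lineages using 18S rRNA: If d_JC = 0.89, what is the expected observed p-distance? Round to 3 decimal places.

0.521

p = (3/4)(1 − e^(−4d/3)) = 0.75 × (1 − e^(-1.186667)) = 0.75 × (1 − 0.305237) = 0.521072.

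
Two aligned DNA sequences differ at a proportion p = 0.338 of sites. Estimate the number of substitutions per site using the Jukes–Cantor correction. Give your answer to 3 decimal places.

0.449

d = −(3/4) ln(1 − 4p/3) = −0.75 ln(1 − 0.450667) = −0.75 ln(0.549333)
  = −0.75 × (-0.599050) = 0.449288 substitutions/site.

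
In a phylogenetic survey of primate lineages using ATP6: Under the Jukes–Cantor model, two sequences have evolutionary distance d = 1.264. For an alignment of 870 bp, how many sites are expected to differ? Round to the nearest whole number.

Invert JC69: p = (3/4)(1 − e^(−4d/3)) = 0.75 × (1 − e^(-1.685333)) = 0.75 × (1 − 0.185383) = 0.610963.
Expected differing sites = pL ≈ 0.610963 × 870 = 531.53781 ≈ 532.

532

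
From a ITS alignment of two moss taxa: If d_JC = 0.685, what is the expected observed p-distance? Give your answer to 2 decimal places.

p = (3/4)(1 − e^(−4d/3)) = 0.75 × (1 − e^(-0.913333)) = 0.75 × (1 − 0.401185) = 0.449111.

0.45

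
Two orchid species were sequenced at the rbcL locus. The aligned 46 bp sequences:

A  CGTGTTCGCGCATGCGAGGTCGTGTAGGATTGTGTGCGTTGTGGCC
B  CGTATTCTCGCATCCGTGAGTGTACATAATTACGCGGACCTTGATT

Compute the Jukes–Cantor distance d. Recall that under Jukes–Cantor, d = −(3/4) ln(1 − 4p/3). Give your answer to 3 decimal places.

0.761

The sequences differ at 22 of 46 sites, so p = 22/46 ≈ 0.478261.
d = −(3/4) ln(1 − 4p/3) = −0.75 ln(1 − 0.637681) = −0.75 ln(0.362319)
  = −0.75 × (-1.015230) = 0.761423 substitutions/site.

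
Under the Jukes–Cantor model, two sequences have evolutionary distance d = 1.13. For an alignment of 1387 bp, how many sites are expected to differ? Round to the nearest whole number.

Invert JC69: p = (3/4)(1 − e^(−4d/3)) = 0.75 × (1 − e^(-1.506667)) = 0.75 × (1 − 0.221647) = 0.583765.
Expected differing sites = pL ≈ 0.583765 × 1387 = 809.682055 ≈ 810.

810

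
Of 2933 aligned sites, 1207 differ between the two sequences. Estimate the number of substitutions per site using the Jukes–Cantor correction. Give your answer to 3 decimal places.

p = 1207/2933 ≈ 0.411524.
d = −(3/4) ln(1 − 4p/3) = −0.75 ln(1 − 0.548699) = −0.75 ln(0.451301)
  = −0.75 × (-0.795621) = 0.596716 substitutions/site.

0.597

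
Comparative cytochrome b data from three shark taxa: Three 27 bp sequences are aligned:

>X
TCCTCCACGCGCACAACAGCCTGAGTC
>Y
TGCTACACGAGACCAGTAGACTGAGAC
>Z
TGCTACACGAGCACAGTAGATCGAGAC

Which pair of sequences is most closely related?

Y and Z

X–Y: 9/27 differ, p = 0.333, d = 0.441.
X–Z: 9/27 differ, p = 0.333, d = 0.441.
Y–Z: 4/27 differ, p = 0.148, d = 0.165.
The smallest distance is between Y and Z.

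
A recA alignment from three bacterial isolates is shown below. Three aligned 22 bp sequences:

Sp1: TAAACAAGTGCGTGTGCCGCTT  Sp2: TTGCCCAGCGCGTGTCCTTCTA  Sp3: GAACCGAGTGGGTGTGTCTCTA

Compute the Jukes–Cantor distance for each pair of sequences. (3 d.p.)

d(Sp1,Sp2) = 0.591, d(Sp1,Sp3) = 0.414, d(Sp2,Sp3) = 0.591

Sp1–Sp2: 9/22 sites differ → p ≈ 0.409091, d = −0.75 ln(1 − 0.545455) = 0.591344 ≈ 0.591.
Sp1–Sp3: 7/22 sites differ → p ≈ 0.318182, d = −0.75 ln(1 − 0.424243) = 0.414052 ≈ 0.414.
Sp2–Sp3: 9/22 sites differ → p ≈ 0.409091, d = −0.75 ln(1 − 0.545455) = 0.591344 ≈ 0.591.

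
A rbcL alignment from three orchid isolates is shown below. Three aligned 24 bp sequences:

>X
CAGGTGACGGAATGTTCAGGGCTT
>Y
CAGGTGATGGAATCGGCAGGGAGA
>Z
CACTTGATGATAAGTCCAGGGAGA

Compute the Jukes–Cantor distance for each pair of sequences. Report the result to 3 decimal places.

X–Y: 7/24 sites differ → p ≈ 0.291667, d = −0.75 ln(1 − 0.388889) = 0.369358 ≈ 0.369.
X–Z: 10/24 sites differ → p ≈ 0.416667, d = −0.75 ln(1 − 0.555556) = 0.608198 ≈ 0.608.
Y–Z: 8/24 sites differ → p ≈ 0.333333, d = −0.75 ln(1 − 0.444444) = 0.440839 ≈ 0.441.

d(X,Y) = 0.369, d(X,Z) = 0.608, d(Y,Z) = 0.441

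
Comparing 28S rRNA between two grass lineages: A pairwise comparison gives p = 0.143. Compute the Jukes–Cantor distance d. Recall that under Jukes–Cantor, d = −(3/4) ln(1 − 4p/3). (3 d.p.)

0.159

d = −(3/4) ln(1 − 4p/3) = −0.75 ln(1 − 0.190667) = −0.75 ln(0.809333)
  = −0.75 × (-0.211545) = 0.158659 substitutions/site.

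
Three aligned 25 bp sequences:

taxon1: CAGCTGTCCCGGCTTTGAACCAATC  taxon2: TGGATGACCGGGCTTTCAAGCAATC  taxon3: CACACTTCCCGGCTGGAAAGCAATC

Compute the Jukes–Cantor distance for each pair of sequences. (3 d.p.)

d(taxon1,taxon2) = 0.351, d(taxon1,taxon3) = 0.417, d(taxon2,taxon3) = 0.572

taxon1–taxon2: 7/25 sites differ → p = 0.28, d = −0.75 ln(1 − 0.373333) = 0.350505 ≈ 0.351.
taxon1–taxon3: 8/25 sites differ → p = 0.32, d = −0.75 ln(1 − 0.426667) = 0.417216 ≈ 0.417.
taxon2–taxon3: 10/25 sites differ → p = 0.4, d = −0.75 ln(1 − 0.533333) = 0.571605 ≈ 0.572.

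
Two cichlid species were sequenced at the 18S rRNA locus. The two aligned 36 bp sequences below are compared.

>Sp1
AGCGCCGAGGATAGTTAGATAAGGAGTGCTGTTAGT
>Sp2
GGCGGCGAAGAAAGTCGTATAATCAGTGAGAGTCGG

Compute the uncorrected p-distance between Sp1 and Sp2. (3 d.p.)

The sequences differ at 15 of 36 positions.
p = 15/36 = 0.416666… ≈ 0.417 (to 3 d.p.).

0.417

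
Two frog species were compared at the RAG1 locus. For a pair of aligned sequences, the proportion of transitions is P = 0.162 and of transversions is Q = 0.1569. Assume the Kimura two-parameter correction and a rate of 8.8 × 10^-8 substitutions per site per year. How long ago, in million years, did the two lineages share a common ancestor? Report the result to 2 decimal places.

Under the Kimura two-parameter model, d = −½ ln(1 − 2P − Q) − ¼ ln(1 − 2Q).
1 − 2P − Q = 0.5191, giving −½ ln(0.5191) = 0.327829.
1 − 2Q = 0.6862, giving −¼ ln(0.6862) = 0.094147.
d = 0.327829 + 0.094147 = 0.421976.
Under a molecular clock d = 2μt, so t = d/(2μ) = 0.421976 / (2 × 8.8 × 10^-8) = 2.40 million years.

2.40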